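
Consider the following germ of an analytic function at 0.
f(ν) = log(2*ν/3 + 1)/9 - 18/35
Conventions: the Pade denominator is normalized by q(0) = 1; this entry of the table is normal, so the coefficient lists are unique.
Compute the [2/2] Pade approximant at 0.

The Pade approximant has numerator coefficients [-18/35, -254/945, -38/2835]; denominator coefficients [1, 2/3, 2/27].

Taylor coefficients needed (expand at 0): a_0 = -18/35, a_1 = 2/27, a_2 = -2/81, a_3 = 8/729, a_4 = -4/729.
Write the denominator as Q(ν) = 1 + q1*ν + q2*ν^2. Requiring Q*f - P = O(ν^5) with deg P <= 2 kills the coefficients of ν^3..ν^4 in Q*f:
  ν^3: a_3 + q1*a_2 + q2*a_1 = 0, i.e. 8/729 + (-2/81)*q1 + (2/27)*q2 = 0.
  ν^4: a_4 + q1*a_3 + q2*a_2 = 0, i.e. -4/729 + (8/729)*q1 + (-2/81)*q2 = 0.
Solving this linear system: q1 = 2/3, q2 = 2/27.
The numerator is Q*f truncated at degree 2: P0 = a_0 = -18/35; P1 = a_1 + q1*a_0 = -254/945; P2 = a_2 + q1*a_1 + q2*a_0 = -38/2835.


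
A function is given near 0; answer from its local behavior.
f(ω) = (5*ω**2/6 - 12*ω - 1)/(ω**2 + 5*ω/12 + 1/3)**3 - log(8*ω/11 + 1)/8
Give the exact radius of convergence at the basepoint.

The radius of convergence is (1/3)*sqrt(3).

Denominator factor (ω**2 + 5*ω/12 + 1/3)^3: discriminant -167/144, complex-conjugate roots (-5/24) + ((1/24)*sqrt(167))*i and (-5/24) - ((1/24)*sqrt(167))*i; poles of order 3, moduli (1/3)*sqrt(3) and (1/3)*sqrt(3).
Branch term (-1/8)*log(1 - ω/(-11/8)): its argument vanishes at ω = -11/8, a logarithmic branch point, modulus 11/8.
The radius of convergence is the smallest modulus among the singular points: (1/3)*sqrt(3).


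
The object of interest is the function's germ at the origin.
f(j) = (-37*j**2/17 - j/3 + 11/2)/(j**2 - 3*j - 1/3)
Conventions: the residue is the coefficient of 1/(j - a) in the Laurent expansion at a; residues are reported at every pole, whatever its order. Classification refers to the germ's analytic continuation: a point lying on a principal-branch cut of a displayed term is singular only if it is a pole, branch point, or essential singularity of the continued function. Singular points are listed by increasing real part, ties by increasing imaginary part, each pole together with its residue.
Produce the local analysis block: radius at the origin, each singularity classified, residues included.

Denominator factor (j**2 - 3*j - 1/3): discriminant 31/3, real irrational roots 3/2 + (1/6)*sqrt(93) and 3/2 - (1/6)*sqrt(93); poles of order 1, moduli 3/2 + (1/6)*sqrt(93) and -3/2 + (1/6)*sqrt(93).
The radius of convergence is the smallest modulus among the singular points: -3/2 + (1/6)*sqrt(93).
The factor j**2 - 3*j - 1/3 splits as (j - a)(j - a') with a = 3/2 - (1/6)*sqrt(93), a' = 3/2 + (1/6)*sqrt(93). At the order-1 pole a set g(j) = (j - a)*f(j) = [-37*j**2/17 - j/3 + 11/2] / (j - a').
Simple pole: residue = g(a) at a = 3/2 - (1/6)*sqrt(93), which is -175/51 + (563/3162)*sqrt(93).
The factor j**2 - 3*j - 1/3 splits as (j - a)(j - a') with a = 3/2 + (1/6)*sqrt(93), a' = 3/2 - (1/6)*sqrt(93). At the order-1 pole a set g(j) = (j - a)*f(j) = [-37*j**2/17 - j/3 + 11/2] / (j - a').
Simple pole: residue = g(a) at a = 3/2 + (1/6)*sqrt(93), which is -175/51 - (563/3162)*sqrt(93).
List the singular points by increasing real part (a conjugate pair: the negative imaginary part first).

Radius of convergence at 0: -3/2 + (1/6)*sqrt(93).
At 3/2 - (1/6)*sqrt(93): a pole of order 1; residue -175/51 + (563/3162)*sqrt(93).
At 3/2 + (1/6)*sqrt(93): a pole of order 1; residue -175/51 - (563/3162)*sqrt(93).


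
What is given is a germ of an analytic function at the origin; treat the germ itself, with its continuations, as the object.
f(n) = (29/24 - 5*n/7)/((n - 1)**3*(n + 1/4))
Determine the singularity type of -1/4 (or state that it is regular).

The point is a pole of order 1.

The denominator factor n + 1/4 vanishes at -1/4 and appears to the power 1; the numerator there equals 233/168, nonzero, and no other factor vanishes.
Hence a pole whose order is the multiplicity, 1.


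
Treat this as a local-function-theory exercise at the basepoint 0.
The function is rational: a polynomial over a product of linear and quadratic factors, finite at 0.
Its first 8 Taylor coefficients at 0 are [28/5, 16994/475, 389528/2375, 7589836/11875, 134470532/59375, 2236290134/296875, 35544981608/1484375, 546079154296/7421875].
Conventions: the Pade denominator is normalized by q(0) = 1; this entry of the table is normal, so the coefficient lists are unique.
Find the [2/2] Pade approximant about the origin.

Taylor coefficients needed (read off): a_0 = 28/5, a_1 = 16994/475, a_2 = 389528/2375, a_3 = 7589836/11875, a_4 = 134470532/59375.
Write the denominator as Q(r) = 1 + q1*r + q2*r^2. Requiring Q*f - P = O(r^5) with deg P <= 2 kills the coefficients of r^3..r^4 in Q*f:
  r^3: a_3 + q1*a_2 + q2*a_1 = 0, i.e. 7589836/11875 + (389528/2375)*q1 + (16994/475)*q2 = 0.
  r^4: a_4 + q1*a_3 + q2*a_2 = 0, i.e. 134470532/59375 + (7589836/11875)*q1 + (389528/2375)*q2 = 0.
Solving this linear system: q1 = -115734727/19612405, q2 = 5225573118/568759745.
The numerator is Q*f truncated at degree 2: P0 = a_0 = 28/5; P1 = a_1 + q1*a_0 = 203510694/74527139; P2 = a_2 + q1*a_1 + q2*a_0 = 46900444618/10806435155.

The Pade approximant has numerator coefficients [28/5, 203510694/74527139, 46900444618/10806435155]; denominator coefficients [1, -115734727/19612405, 5225573118/568759745].


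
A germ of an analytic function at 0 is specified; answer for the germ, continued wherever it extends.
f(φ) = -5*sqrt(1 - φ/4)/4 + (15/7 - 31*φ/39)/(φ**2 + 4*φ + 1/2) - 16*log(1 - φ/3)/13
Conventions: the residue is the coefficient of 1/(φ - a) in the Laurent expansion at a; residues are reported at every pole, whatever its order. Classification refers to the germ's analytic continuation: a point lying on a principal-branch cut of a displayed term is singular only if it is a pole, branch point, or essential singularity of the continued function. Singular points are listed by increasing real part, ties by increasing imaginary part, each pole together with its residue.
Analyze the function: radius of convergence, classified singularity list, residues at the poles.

Denominator factor (φ**2 + 4*φ + 1/2): discriminant 14, real irrational roots -2 + (1/2)*sqrt(14) and -2 - (1/2)*sqrt(14); poles of order 1, moduli 2 - (1/2)*sqrt(14) and 2 + (1/2)*sqrt(14).
Branch term (-5/4)*sqrt(1 - φ/(4)): its argument vanishes at φ = 4, a square-root branch point, modulus 4.
Branch term (-16/13)*log(1 - φ/(3)): its argument vanishes at φ = 3, a logarithmic branch point, modulus 3.
The radius of convergence is the smallest modulus among the singular points: 2 - (1/2)*sqrt(14).
The branch terms are analytic at -2 - (1/2)*sqrt(14) and contribute nothing to the residue; only the rational part matters.
The factor φ**2 + 4*φ + 1/2 splits as (φ - a)(φ - a') with a = -2 - (1/2)*sqrt(14), a' = -2 + (1/2)*sqrt(14). At the order-1 pole a set g(φ) = (φ - a)*(rational part) = [15/7 - 31*φ/39] / (φ - a').
Simple pole: residue = g(a) at a = -2 - (1/2)*sqrt(14), which is -31/78 - (1019/3822)*sqrt(14).
The branch terms are analytic at -2 + (1/2)*sqrt(14) and contribute nothing to the residue; only the rational part matters.
The factor φ**2 + 4*φ + 1/2 splits as (φ - a)(φ - a') with a = -2 + (1/2)*sqrt(14), a' = -2 - (1/2)*sqrt(14). At the order-1 pole a set g(φ) = (φ - a)*(rational part) = [15/7 - 31*φ/39] / (φ - a').
Simple pole: residue = g(a) at a = -2 + (1/2)*sqrt(14), which is -31/78 + (1019/3822)*sqrt(14).
List the singular points by increasing real part (a conjugate pair: the negative imaginary part first).

Radius of convergence at 0: 2 - (1/2)*sqrt(14).
At -2 - (1/2)*sqrt(14): a pole of order 1; residue -31/78 - (1019/3822)*sqrt(14).
At -2 + (1/2)*sqrt(14): a pole of order 1; residue -31/78 + (1019/3822)*sqrt(14).
At 3: a logarithmic branch point.
At 4: an algebraic (square-root) branch point.


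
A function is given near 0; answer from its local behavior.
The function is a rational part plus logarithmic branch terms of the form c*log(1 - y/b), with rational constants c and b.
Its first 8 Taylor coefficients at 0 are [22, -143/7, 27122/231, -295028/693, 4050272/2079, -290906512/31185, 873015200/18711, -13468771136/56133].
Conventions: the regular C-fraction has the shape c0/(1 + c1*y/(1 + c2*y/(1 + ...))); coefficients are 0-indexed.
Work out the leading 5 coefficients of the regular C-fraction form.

The regular C-fraction coefficients are [22, 13/14, 318361/66066, -3801333760/1502345559, -375179945335/308723575808].

Taylor coefficients (read off): a_0 = 22, a_1 = -143/7, a_2 = 27122/231, a_3 = -295028/693, a_4 = 4050272/2079.
c0 = a_0 = 22. Peel one level at a time: if S = 1 + c*y/S' with S'(0) = 1, then c is the y-coefficient of S and S' = c*y/(S - 1).
S_1 = c0/f = 1 + (13/14)*y + (-318361/71148)*y^2 + ...; c1 = 13/14.
S_2 = c1*y/(S_1 - 1) = 1 + (318361/66066)*y + (271523840/22268961)*y^2 + ...; c2 = 318361/66066.
S_3 = c2*y/(S_2 - 1) = 1 + (-3801333760/1502345559)*y + (-113131183516400/36791402654523)*y^2 + ...; c3 = -3801333760/1502345559.
S_4 = c3*y/(S_3 - 1) = 1 + (-375179945335/308723575808)*y + ...; c4 = -375179945335/308723575808.


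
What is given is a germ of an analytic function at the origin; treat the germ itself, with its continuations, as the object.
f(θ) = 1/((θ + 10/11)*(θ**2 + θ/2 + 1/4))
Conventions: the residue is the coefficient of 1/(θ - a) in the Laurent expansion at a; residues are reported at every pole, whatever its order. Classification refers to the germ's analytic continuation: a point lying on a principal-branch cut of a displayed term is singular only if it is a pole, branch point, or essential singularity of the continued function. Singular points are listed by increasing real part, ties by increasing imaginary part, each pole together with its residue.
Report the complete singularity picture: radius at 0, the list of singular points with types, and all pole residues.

Radius of convergence at 0: 1/2.
At -10/11: a pole of order 1; residue 484/301.
At (-1/4) - ((1/4)*sqrt(3))*i: a pole of order 1; residue (-242/301) + ((638/903)*sqrt(3))*i.
At (-1/4) + ((1/4)*sqrt(3))*i: a pole of order 1; residue (-242/301) - ((638/903)*sqrt(3))*i.

Denominator factor (θ**2 + θ/2 + 1/4): discriminant -3/4, complex-conjugate roots (-1/4) + ((1/4)*sqrt(3))*i and (-1/4) - ((1/4)*sqrt(3))*i; poles of order 1, moduli 1/2 and 1/2.
Denominator factor (θ + 10/11): pole of order 1 at -10/11, modulus 10/11.
The radius of convergence is the smallest modulus among the singular points: 1/2.
At the order-1 pole -10/11 set g(θ) = (θ - (-10/11))*f(θ) = 1/(θ**2 + θ/2 + 1/4).
Simple pole: residue = g(a) at a = -10/11, which is 484/301.
The factor θ**2 + θ/2 + 1/4 splits as (θ - a)(θ - a') with a = (-1/4) - ((1/4)*sqrt(3))*i, a' = (-1/4) + ((1/4)*sqrt(3))*i. At the order-1 pole a set g(θ) = (θ - a)*f(θ) = [1/(θ + 10/11)] / (θ - a').
Simple pole: residue = g(a) at a = (-1/4) - ((1/4)*sqrt(3))*i, which is (-242/301) + ((638/903)*sqrt(3))*i.
The factor θ**2 + θ/2 + 1/4 splits as (θ - a)(θ - a') with a = (-1/4) + ((1/4)*sqrt(3))*i, a' = (-1/4) - ((1/4)*sqrt(3))*i. At the order-1 pole a set g(θ) = (θ - a)*f(θ) = [1/(θ + 10/11)] / (θ - a').
Simple pole: residue = g(a) at a = (-1/4) + ((1/4)*sqrt(3))*i, which is (-242/301) - ((638/903)*sqrt(3))*i.
List the singular points by increasing real part (a conjugate pair: the negative imaginary part first).


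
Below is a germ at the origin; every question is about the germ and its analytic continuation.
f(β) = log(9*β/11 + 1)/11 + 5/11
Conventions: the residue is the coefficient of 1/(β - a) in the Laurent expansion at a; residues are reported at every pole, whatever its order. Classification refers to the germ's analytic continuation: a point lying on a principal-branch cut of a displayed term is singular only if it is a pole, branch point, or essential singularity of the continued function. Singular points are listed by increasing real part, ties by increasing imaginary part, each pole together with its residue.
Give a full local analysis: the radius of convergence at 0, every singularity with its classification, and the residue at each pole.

Radius of convergence at 0: 11/9.
At -11/9: a logarithmic branch point.

Branch term (1/11)*log(1 - β/(-11/9)): its argument vanishes at β = -11/9, a logarithmic branch point, modulus 11/9.
The radius of convergence is the smallest modulus among the singular points: 11/9.


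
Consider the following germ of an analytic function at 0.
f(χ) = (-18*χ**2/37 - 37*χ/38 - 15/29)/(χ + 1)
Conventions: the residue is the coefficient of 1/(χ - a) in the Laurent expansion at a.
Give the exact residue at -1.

At the order-1 pole -1 set g(χ) = (χ - (-1))*f(χ) = -18*χ**2/37 - 37*χ/38 - 15/29.
Simple pole: residue = g(a) at a = -1, which is -1225/40774.

The residue is -1225/40774.


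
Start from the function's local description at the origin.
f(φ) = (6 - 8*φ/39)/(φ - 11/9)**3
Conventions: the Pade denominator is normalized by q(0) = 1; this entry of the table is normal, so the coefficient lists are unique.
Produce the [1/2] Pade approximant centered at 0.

The Pade approximant has numerator coefficients [-4374/1331, -499240452294/607041789211]; denominator coefficients [1, -76133628/35083037, 509328486/385913407].

Taylor coefficients needed (expand at 0): a_0 = -4374/1331, a_1 = -1513890/190333, a_2 = -27057564/2093663, a_3 = -404131356/23030293.
Write the denominator as Q(φ) = 1 + q1*φ + q2*φ^2. Requiring Q*f - P = O(φ^4) with deg P <= 1 kills the coefficients of φ^2..φ^3 in Q*f:
  φ^2: a_2 + q1*a_1 + q2*a_0 = 0, i.e. -27057564/2093663 + (-1513890/190333)*q1 + (-4374/1331)*q2 = 0.
  φ^3: a_3 + q1*a_2 + q2*a_1 = 0, i.e. -404131356/23030293 + (-27057564/2093663)*q1 + (-1513890/190333)*q2 = 0.
Solving this linear system: q1 = -76133628/35083037, q2 = 509328486/385913407.
The numerator is Q*f truncated at degree 1: P0 = a_0 = -4374/1331; P1 = a_1 + q1*a_0 = -499240452294/607041789211.


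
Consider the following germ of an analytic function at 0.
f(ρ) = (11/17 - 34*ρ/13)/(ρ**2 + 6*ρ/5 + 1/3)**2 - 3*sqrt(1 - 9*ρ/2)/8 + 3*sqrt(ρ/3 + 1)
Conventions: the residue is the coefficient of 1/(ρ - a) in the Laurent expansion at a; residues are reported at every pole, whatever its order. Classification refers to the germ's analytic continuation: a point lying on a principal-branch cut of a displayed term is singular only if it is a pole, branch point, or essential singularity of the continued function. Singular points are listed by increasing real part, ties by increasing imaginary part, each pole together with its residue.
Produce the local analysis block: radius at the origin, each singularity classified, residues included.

Denominator factor (ρ**2 + 6*ρ/5 + 1/3)^2: discriminant 8/75, real irrational roots -3/5 + (1/15)*sqrt(6) and -3/5 - (1/15)*sqrt(6); poles of order 2, moduli 3/5 - (1/15)*sqrt(6) and 3/5 + (1/15)*sqrt(6).
Branch term (-3/8)*sqrt(1 - ρ/(2/9)): its argument vanishes at ρ = 2/9, a square-root branch point, modulus 2/9.
Branch term (3)*sqrt(1 - ρ/(-3)): its argument vanishes at ρ = -3, a square-root branch point, modulus 3.
The radius of convergence is the smallest modulus among the singular points: 2/9.
The branch terms are analytic at -3/5 - (1/15)*sqrt(6) and contribute nothing to the residue; only the rational part matters.
The factor ρ**2 + 6*ρ/5 + 1/3 splits as (ρ - a)(ρ - a') with a = -3/5 - (1/15)*sqrt(6), a' = -3/5 + (1/15)*sqrt(6). At the order-2 pole a set g(ρ) = (ρ - a)^2*(rational part) = [11/17 - 34*ρ/13] / (ρ - a')^2.
Order-2 pole: residue = g'(a); g'(-3/5 - (1/15)*sqrt(6)) = (183675/3536)*sqrt(6), so the residue is (183675/3536)*sqrt(6).
The branch terms are analytic at -3/5 + (1/15)*sqrt(6) and contribute nothing to the residue; only the rational part matters.
The factor ρ**2 + 6*ρ/5 + 1/3 splits as (ρ - a)(ρ - a') with a = -3/5 + (1/15)*sqrt(6), a' = -3/5 - (1/15)*sqrt(6). At the order-2 pole a set g(ρ) = (ρ - a)^2*(rational part) = [11/17 - 34*ρ/13] / (ρ - a')^2.
Order-2 pole: residue = g'(a); g'(-3/5 + (1/15)*sqrt(6)) = -(183675/3536)*sqrt(6), so the residue is -(183675/3536)*sqrt(6).
List the singular points by increasing real part (a conjugate pair: the negative imaginary part first).

Radius of convergence at 0: 2/9.
At -3: an algebraic (square-root) branch point.
At -3/5 - (1/15)*sqrt(6): a pole of order 2; residue (183675/3536)*sqrt(6).
At -3/5 + (1/15)*sqrt(6): a pole of order 2; residue -(183675/3536)*sqrt(6).
At 2/9: an algebraic (square-root) branch point.


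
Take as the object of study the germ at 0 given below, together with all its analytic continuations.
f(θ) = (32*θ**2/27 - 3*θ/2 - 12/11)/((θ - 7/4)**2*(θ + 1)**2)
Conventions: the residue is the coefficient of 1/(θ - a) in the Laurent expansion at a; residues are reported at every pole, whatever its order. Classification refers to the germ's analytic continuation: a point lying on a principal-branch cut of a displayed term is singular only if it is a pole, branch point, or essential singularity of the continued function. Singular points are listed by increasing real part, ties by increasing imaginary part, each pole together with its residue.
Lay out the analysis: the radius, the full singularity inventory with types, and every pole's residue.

Radius of convergence at 0: 1.
At -1: a pole of order 2; residue -141704/395307.
At 7/4: a pole of order 2; residue 141704/395307.

Denominator factor (θ + 1)^2: pole of order 2 at -1, modulus 1.
Denominator factor (θ - 7/4)^2: pole of order 2 at 7/4, modulus 7/4.
The radius of convergence is the smallest modulus among the singular points: 1.
At the order-2 pole -1 set g(θ) = (θ - (-1))^2*f(θ) = (32*θ**2/27 - 3*θ/2 - 12/11)/(θ - 7/4)**2.
Order-2 pole: residue = g'(a); g'(-1) = -141704/395307, so the residue is -141704/395307.
At the order-2 pole 7/4 set g(θ) = (θ - (7/4))^2*f(θ) = (32*θ**2/27 - 3*θ/2 - 12/11)/(θ + 1)**2.
Order-2 pole: residue = g'(a); g'(7/4) = 141704/395307, so the residue is 141704/395307.
List the singular points by increasing real part (a conjugate pair: the negative imaginary part first).


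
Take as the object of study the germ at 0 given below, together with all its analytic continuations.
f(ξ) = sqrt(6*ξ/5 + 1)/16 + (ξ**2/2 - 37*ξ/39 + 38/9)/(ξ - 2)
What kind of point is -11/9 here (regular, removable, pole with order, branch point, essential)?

Denominator factors: ξ - 2 = -29/9 at ξ = -11/9 — none vanishes.
Branch term sqrt(1 - ξ/(-5/6)): argument at -11/9 is -7/15, nonzero, so -11/9 is not its branch point (a point on a principal cut is still regular for the continued germ).
So the germ continues analytically to -11/9.

The point is a regular point.


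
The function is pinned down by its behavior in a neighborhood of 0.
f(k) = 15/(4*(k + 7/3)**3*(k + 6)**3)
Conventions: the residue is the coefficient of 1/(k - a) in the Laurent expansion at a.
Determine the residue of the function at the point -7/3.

At the order-3 pole -7/3 set g(k) = (k - (-7/3))^3*f(k) = 15/(4*(k + 6)**3).
Order-3 pole: residue = g''(a)/2; g''(-7/3) = 10935/161051, so the residue is 10935/322102.

The residue is 10935/322102.


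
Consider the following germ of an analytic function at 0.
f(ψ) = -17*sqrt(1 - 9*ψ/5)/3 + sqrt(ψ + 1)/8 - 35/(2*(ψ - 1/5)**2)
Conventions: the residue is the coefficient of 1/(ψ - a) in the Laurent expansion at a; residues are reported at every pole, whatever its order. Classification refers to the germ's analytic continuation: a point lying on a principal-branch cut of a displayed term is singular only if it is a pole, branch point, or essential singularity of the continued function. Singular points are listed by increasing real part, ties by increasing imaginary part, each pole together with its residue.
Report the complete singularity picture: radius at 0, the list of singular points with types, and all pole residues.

Denominator factor (ψ - 1/5)^2: pole of order 2 at 1/5, modulus 1/5.
Branch term (1/8)*sqrt(1 - ψ/(-1)): its argument vanishes at ψ = -1, a square-root branch point, modulus 1.
Branch term (-17/3)*sqrt(1 - ψ/(5/9)): its argument vanishes at ψ = 5/9, a square-root branch point, modulus 5/9.
The radius of convergence is the smallest modulus among the singular points: 1/5.
The branch terms are analytic at 1/5 and contribute nothing to the residue; only the rational part matters.
At the order-2 pole 1/5 set g(ψ) = (ψ - (1/5))^2*(rational part) = -35/2.
Order-2 pole: residue = g'(a); g'(1/5) = 0, so the residue is 0.
List the singular points by increasing real part (a conjugate pair: the negative imaginary part first).

Radius of convergence at 0: 1/5.
At -1: an algebraic (square-root) branch point.
At 1/5: a pole of order 2; residue 0.
At 5/9: an algebraic (square-root) branch point.


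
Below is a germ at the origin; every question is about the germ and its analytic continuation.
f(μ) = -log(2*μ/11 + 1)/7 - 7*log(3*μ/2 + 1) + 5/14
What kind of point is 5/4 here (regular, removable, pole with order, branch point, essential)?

There is no denominator, hence no pole anywhere.
Branch term log(1 - μ/(-11/2)): argument at 5/4 is 27/22, nonzero, so 5/4 is not its branch point (a point on a principal cut is still regular for the continued germ).
Branch term log(1 - μ/(-2/3)): argument at 5/4 is 23/8, nonzero, so 5/4 is not its branch point (a point on a principal cut is still regular for the continued germ).
So the germ continues analytically to 5/4.

The point is a regular point.


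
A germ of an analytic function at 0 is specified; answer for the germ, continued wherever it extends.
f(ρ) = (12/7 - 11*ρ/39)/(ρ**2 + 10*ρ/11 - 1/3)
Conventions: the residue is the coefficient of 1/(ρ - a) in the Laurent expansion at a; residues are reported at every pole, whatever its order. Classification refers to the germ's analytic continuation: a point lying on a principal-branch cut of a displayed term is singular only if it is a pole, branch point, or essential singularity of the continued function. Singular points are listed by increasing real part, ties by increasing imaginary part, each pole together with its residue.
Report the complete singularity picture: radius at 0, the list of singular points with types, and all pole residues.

Denominator factor (ρ**2 + 10*ρ/11 - 1/3): discriminant 784/363, real irrational roots -5/11 + (14/33)*sqrt(3) and -5/11 - (14/33)*sqrt(3); poles of order 1, moduli -5/11 + (14/33)*sqrt(3) and 5/11 + (14/33)*sqrt(3).
The radius of convergence is the smallest modulus among the singular points: -5/11 + (14/33)*sqrt(3).
The factor ρ**2 + 10*ρ/11 - 1/3 splits as (ρ - a)(ρ - a') with a = -5/11 - (14/33)*sqrt(3), a' = -5/11 + (14/33)*sqrt(3). At the order-1 pole a set g(ρ) = (ρ - a)*f(ρ) = [12/7 - 11*ρ/39] / (ρ - a').
Simple pole: residue = g(a) at a = -5/11 - (14/33)*sqrt(3), which is -11/78 - (5533/7644)*sqrt(3).
The factor ρ**2 + 10*ρ/11 - 1/3 splits as (ρ - a)(ρ - a') with a = -5/11 + (14/33)*sqrt(3), a' = -5/11 - (14/33)*sqrt(3). At the order-1 pole a set g(ρ) = (ρ - a)*f(ρ) = [12/7 - 11*ρ/39] / (ρ - a').
Simple pole: residue = g(a) at a = -5/11 + (14/33)*sqrt(3), which is -11/78 + (5533/7644)*sqrt(3).
List the singular points by increasing real part (a conjugate pair: the negative imaginary part first).

Radius of convergence at 0: -5/11 + (14/33)*sqrt(3).
At -5/11 - (14/33)*sqrt(3): a pole of order 1; residue -11/78 - (5533/7644)*sqrt(3).
At -5/11 + (14/33)*sqrt(3): a pole of order 1; residue -11/78 + (5533/7644)*sqrt(3).


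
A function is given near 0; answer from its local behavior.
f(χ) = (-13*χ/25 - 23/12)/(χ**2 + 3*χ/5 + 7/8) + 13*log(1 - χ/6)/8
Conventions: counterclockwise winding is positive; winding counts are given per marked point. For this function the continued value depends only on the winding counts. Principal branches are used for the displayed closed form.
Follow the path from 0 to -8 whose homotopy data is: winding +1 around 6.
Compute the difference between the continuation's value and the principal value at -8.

Continued minus principal equals (13/4)*pi*i.

The rational part is single-valued and drops out of the difference; each branch term changes only by its own monodromy.
(13/8)*log(1 - χ/(6)): each positive loop around 6 adds 2*pi*i to the log, so winding +1 contributes (13/8)*(1)*2*pi*i = (13/4)*pi*i.
Summing the contributions at χ = -8 gives (13/4)*pi*i.


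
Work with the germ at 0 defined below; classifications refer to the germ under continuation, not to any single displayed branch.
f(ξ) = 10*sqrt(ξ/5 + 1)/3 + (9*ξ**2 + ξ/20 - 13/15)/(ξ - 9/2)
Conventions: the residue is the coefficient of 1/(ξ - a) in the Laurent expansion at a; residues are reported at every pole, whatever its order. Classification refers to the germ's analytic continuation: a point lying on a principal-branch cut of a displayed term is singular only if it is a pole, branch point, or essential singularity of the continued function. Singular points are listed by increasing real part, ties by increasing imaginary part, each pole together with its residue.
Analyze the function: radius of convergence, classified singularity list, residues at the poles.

Denominator factor (ξ - 9/2): pole of order 1 at 9/2, modulus 9/2.
Branch term (10/3)*sqrt(1 - ξ/(-5)): its argument vanishes at ξ = -5, a square-root branch point, modulus 5.
The radius of convergence is the smallest modulus among the singular points: 9/2.
The branch term is analytic at 9/2 and contributes nothing to the residue; only the rational part matters.
At the order-1 pole 9/2 set g(ξ) = (ξ - (9/2))*(rational part) = 9*ξ**2 + ξ/20 - 13/15.
Simple pole: residue = g(a) at a = 9/2, which is 21793/120.
List the singular points by increasing real part (a conjugate pair: the negative imaginary part first).

Radius of convergence at 0: 9/2.
At -5: an algebraic (square-root) branch point.
At 9/2: a pole of order 1; residue 21793/120.


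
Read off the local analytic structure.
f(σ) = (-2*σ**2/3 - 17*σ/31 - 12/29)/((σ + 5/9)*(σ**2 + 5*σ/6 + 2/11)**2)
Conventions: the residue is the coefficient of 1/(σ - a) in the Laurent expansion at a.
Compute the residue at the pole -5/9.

The residue is -898960788/2158499.

At the order-1 pole -5/9 set g(σ) = (σ - (-5/9))*f(σ) = (-2*σ**2/3 - 17*σ/31 - 12/29)/(σ**2 + 5*σ/6 + 2/11)**2.
Simple pole: residue = g(a) at a = -5/9, which is -898960788/2158499.


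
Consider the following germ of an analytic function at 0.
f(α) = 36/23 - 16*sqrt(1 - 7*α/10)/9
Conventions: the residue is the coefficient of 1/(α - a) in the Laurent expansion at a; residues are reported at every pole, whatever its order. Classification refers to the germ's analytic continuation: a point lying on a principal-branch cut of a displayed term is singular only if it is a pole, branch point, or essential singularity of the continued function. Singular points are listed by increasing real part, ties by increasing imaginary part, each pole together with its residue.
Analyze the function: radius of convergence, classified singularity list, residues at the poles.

Branch term (-16/9)*sqrt(1 - α/(10/7)): its argument vanishes at α = 10/7, a square-root branch point, modulus 10/7.
The radius of convergence is the smallest modulus among the singular points: 10/7.

Radius of convergence at 0: 10/7.
At 10/7: an algebraic (square-root) branch point.


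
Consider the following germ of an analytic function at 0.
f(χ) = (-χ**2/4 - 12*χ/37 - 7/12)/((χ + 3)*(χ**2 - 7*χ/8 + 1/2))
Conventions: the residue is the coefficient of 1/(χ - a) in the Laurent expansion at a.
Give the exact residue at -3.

At the order-1 pole -3 set g(χ) = (χ - (-3))*f(χ) = (-χ**2/4 - 12*χ/37 - 7/12)/(χ**2 - 7*χ/8 + 1/2).
Simple pole: residue = g(a) at a = -3, which is -1652/10767.

The residue is -1652/10767.


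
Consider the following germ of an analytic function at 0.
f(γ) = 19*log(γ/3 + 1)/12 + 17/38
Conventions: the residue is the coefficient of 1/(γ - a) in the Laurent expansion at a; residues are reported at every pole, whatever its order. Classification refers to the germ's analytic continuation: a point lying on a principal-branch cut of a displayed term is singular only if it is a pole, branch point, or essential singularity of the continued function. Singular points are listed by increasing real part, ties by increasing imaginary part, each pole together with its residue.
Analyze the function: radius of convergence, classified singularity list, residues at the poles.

Branch term (19/12)*log(1 - γ/(-3)): its argument vanishes at γ = -3, a logarithmic branch point, modulus 3.
The radius of convergence is the smallest modulus among the singular points: 3.

Radius of convergence at 0: 3.
At -3: a logarithmic branch point.


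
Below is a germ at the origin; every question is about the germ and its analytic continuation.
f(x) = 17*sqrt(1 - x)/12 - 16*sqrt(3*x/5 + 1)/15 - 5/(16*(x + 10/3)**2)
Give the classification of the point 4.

The point is a regular point.

Denominator factors: x + 10/3 = 22/3 at x = 4 — none vanishes.
Branch term sqrt(1 - x/(-5/3)): argument at 4 is 17/5, nonzero, so 4 is not its branch point (a point on a principal cut is still regular for the continued germ).
Branch term sqrt(1 - x/(1)): argument at 4 is -3, nonzero, so 4 is not its branch point (a point on a principal cut is still regular for the continued germ).
So the germ continues analytically to 4.


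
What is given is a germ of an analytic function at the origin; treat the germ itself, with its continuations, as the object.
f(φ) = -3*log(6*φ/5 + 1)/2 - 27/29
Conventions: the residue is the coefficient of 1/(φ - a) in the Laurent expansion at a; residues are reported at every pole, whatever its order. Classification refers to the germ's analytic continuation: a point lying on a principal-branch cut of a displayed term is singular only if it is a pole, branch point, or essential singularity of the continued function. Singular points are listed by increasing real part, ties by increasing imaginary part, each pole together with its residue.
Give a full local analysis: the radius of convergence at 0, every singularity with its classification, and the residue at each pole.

Branch term (-3/2)*log(1 - φ/(-5/6)): its argument vanishes at φ = -5/6, a logarithmic branch point, modulus 5/6.
The radius of convergence is the smallest modulus among the singular points: 5/6.

Radius of convergence at 0: 5/6.
At -5/6: a logarithmic branch point.


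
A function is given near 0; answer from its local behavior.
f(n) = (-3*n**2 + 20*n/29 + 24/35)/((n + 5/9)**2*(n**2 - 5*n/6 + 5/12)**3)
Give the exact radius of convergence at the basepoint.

The radius of convergence is 5/9.

Denominator factor (n**2 - 5*n/6 + 5/12)^3: discriminant -35/36, complex-conjugate roots (5/12) + ((1/12)*sqrt(35))*i and (5/12) - ((1/12)*sqrt(35))*i; poles of order 3, moduli (1/6)*sqrt(15) and (1/6)*sqrt(15).
Denominator factor (n + 5/9)^2: pole of order 2 at -5/9, modulus 5/9.
The radius of convergence is the smallest modulus among the singular points: 5/9.


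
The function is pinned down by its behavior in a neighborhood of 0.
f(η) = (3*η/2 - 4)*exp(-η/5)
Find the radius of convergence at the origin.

The radius of convergence is infinite.

The factor exp(-η/5) is entire and contributes no finite singular point.
The polynomial part has no poles.
No finite singular points: the Taylor series at 0 converges everywhere.


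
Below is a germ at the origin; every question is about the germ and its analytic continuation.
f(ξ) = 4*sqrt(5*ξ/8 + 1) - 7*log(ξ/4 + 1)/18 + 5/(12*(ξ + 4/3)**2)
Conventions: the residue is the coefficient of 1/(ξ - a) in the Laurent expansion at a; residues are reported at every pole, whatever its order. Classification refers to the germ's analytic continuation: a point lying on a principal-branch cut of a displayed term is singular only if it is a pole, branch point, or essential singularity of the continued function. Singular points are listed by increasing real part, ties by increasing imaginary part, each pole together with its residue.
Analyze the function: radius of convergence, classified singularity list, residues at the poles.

Radius of convergence at 0: 4/3.
At -4: a logarithmic branch point.
At -8/5: an algebraic (square-root) branch point.
At -4/3: a pole of order 2; residue 0.

Denominator factor (ξ + 4/3)^2: pole of order 2 at -4/3, modulus 4/3.
Branch term (-7/18)*log(1 - ξ/(-4)): its argument vanishes at ξ = -4, a logarithmic branch point, modulus 4.
Branch term (4)*sqrt(1 - ξ/(-8/5)): its argument vanishes at ξ = -8/5, a square-root branch point, modulus 8/5.
The radius of convergence is the smallest modulus among the singular points: 4/3.
The branch terms are analytic at -4/3 and contribute nothing to the residue; only the rational part matters.
At the order-2 pole -4/3 set g(ξ) = (ξ - (-4/3))^2*(rational part) = 5/12.
Order-2 pole: residue = g'(a); g'(-4/3) = 0, so the residue is 0.
List the singular points by increasing real part (a conjugate pair: the negative imaginary part first).


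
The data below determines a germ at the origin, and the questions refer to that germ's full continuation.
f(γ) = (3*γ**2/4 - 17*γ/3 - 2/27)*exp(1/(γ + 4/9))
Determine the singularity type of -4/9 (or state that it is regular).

The point is an essential singularity.

The exponent 1/(γ - (-4/9)) has a pole at -4/9, so exp(1/(γ - (-4/9))) takes every nonzero value near it: an essential singularity (not a pole of any order).


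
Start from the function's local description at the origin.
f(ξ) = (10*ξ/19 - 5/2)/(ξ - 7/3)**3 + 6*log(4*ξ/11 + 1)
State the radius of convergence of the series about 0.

Denominator factor (ξ - 7/3)^3: pole of order 3 at 7/3, modulus 7/3.
Branch term (6)*log(1 - ξ/(-11/4)): its argument vanishes at ξ = -11/4, a logarithmic branch point, modulus 11/4.
The radius of convergence is the smallest modulus among the singular points: 7/3.

The radius of convergence is 7/3.


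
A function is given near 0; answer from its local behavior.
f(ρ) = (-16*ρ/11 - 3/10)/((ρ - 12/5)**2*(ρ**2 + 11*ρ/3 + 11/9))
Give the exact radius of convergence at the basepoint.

Denominator factor (ρ**2 + 11*ρ/3 + 11/9): discriminant 77/9, real irrational roots -11/6 + (1/6)*sqrt(77) and -11/6 - (1/6)*sqrt(77); poles of order 1, moduli 11/6 - (1/6)*sqrt(77) and 11/6 + (1/6)*sqrt(77).
Denominator factor (ρ - 12/5)^2: pole of order 2 at 12/5, modulus 12/5.
The radius of convergence is the smallest modulus among the singular points: 11/6 - (1/6)*sqrt(77).

The radius of convergence is 11/6 - (1/6)*sqrt(77).


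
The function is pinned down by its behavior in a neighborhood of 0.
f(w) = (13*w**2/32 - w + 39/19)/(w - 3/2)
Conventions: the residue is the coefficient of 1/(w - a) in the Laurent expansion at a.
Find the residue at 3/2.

The residue is 3567/2432.

At the order-1 pole 3/2 set g(w) = (w - (3/2))*f(w) = 13*w**2/32 - w + 39/19.
Simple pole: residue = g(a) at a = 3/2, which is 3567/2432.


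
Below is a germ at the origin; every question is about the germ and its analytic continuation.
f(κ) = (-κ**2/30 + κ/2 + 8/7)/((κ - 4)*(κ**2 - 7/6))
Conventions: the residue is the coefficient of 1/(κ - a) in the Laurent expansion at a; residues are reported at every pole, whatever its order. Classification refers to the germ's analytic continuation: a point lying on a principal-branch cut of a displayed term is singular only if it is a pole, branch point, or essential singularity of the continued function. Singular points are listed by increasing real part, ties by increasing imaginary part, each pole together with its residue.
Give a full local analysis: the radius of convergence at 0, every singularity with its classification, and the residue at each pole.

Radius of convergence at 0: (1/6)*sqrt(42).
At -(1/6)*sqrt(42): a pole of order 1; residue -3911/37380 + (6299/261660)*sqrt(42).
At (1/6)*sqrt(42): a pole of order 1; residue -3911/37380 - (6299/261660)*sqrt(42).
At 4: a pole of order 1; residue 548/3115.

Denominator factor (κ**2 - 7/6): discriminant 14/3, real irrational roots (1/6)*sqrt(42) and -(1/6)*sqrt(42); poles of order 1, moduli (1/6)*sqrt(42) and (1/6)*sqrt(42).
Denominator factor (κ - 4): pole of order 1 at 4, modulus 4.
The radius of convergence is the smallest modulus among the singular points: (1/6)*sqrt(42).
The factor κ**2 - 7/6 splits as (κ - a)(κ - a') with a = -(1/6)*sqrt(42), a' = (1/6)*sqrt(42). At the order-1 pole a set g(κ) = (κ - a)*f(κ) = [(-κ**2/30 + κ/2 + 8/7)/(κ - 4)] / (κ - a').
Simple pole: residue = g(a) at a = -(1/6)*sqrt(42), which is -3911/37380 + (6299/261660)*sqrt(42).
The factor κ**2 - 7/6 splits as (κ - a)(κ - a') with a = (1/6)*sqrt(42), a' = -(1/6)*sqrt(42). At the order-1 pole a set g(κ) = (κ - a)*f(κ) = [(-κ**2/30 + κ/2 + 8/7)/(κ - 4)] / (κ - a').
Simple pole: residue = g(a) at a = (1/6)*sqrt(42), which is -3911/37380 - (6299/261660)*sqrt(42).
At the order-1 pole 4 set g(κ) = (κ - (4))*f(κ) = (-κ**2/30 + κ/2 + 8/7)/(κ**2 - 7/6).
Simple pole: residue = g(a) at a = 4, which is 548/3115.
List the singular points by increasing real part (a conjugate pair: the negative imaginary part first).


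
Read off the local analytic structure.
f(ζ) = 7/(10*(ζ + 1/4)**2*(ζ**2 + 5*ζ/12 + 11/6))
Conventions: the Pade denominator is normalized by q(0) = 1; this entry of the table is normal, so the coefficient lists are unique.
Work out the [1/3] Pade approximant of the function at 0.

Taylor coefficients needed (expand at 0): a_0 = 336/55, a_1 = -30408/605, a_2 = 2005332/6655, a_3 = -117493698/73205, a_4 = 6458183613/805255.
Write the denominator as Q(ζ) = 1 + q1*ζ + q2*ζ^2 + q3*ζ^3. Requiring Q*f - P = O(ζ^5) with deg P <= 1 kills the coefficients of ζ^2..ζ^4 in Q*f:
  ζ^2: a_2 + q1*a_1 + q2*a_0 = 0, i.e. 2005332/6655 + (-30408/605)*q1 + (336/55)*q2 = 0.
  ζ^3: a_3 + q1*a_2 + q2*a_1 + q3*a_0 = 0, i.e. -117493698/73205 + (2005332/6655)*q1 + (-30408/605)*q2 + (336/55)*q3 = 0.
  ζ^4: a_4 + q1*a_3 + q2*a_2 + q3*a_1 = 0, i.e. 6458183613/805255 + (-117493698/73205)*q1 + (2005332/6655)*q2 + (-30408/605)*q3 = 0.
Solving this linear system: q1 = 157/22, q2 = 1136/121, q3 = -1456/121.
The numerator is Q*f truncated at degree 1: P0 = a_0 = 336/55; P1 = a_1 + q1*a_0 = -4032/605.

The Pade approximant has numerator coefficients [336/55, -4032/605]; denominator coefficients [1, 157/22, 1136/121, -1456/121].


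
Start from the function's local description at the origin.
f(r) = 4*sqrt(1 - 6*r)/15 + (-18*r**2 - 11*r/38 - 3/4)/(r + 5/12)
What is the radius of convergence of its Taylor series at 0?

The radius of convergence is 1/6.

Denominator factor (r + 5/12): pole of order 1 at -5/12, modulus 5/12.
Branch term (4/15)*sqrt(1 - r/(1/6)): its argument vanishes at r = 1/6, a square-root branch point, modulus 1/6.
The radius of convergence is the smallest modulus among the singular points: 1/6.


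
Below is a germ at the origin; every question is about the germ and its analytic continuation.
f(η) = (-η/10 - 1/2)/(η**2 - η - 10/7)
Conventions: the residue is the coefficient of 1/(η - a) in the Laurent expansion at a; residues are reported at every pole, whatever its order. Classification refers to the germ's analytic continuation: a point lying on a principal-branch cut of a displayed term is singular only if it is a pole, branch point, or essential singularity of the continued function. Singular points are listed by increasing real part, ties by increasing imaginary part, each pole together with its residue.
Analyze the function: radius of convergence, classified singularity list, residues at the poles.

Denominator factor (η**2 - η - 10/7): discriminant 47/7, real irrational roots 1/2 + (1/14)*sqrt(329) and 1/2 - (1/14)*sqrt(329); poles of order 1, moduli 1/2 + (1/14)*sqrt(329) and -1/2 + (1/14)*sqrt(329).
The radius of convergence is the smallest modulus among the singular points: -1/2 + (1/14)*sqrt(329).
The factor η**2 - η - 10/7 splits as (η - a)(η - a') with a = 1/2 - (1/14)*sqrt(329), a' = 1/2 + (1/14)*sqrt(329). At the order-1 pole a set g(η) = (η - a)*f(η) = [-η/10 - 1/2] / (η - a').
Simple pole: residue = g(a) at a = 1/2 - (1/14)*sqrt(329), which is -1/20 + (11/940)*sqrt(329).
The factor η**2 - η - 10/7 splits as (η - a)(η - a') with a = 1/2 + (1/14)*sqrt(329), a' = 1/2 - (1/14)*sqrt(329). At the order-1 pole a set g(η) = (η - a)*f(η) = [-η/10 - 1/2] / (η - a').
Simple pole: residue = g(a) at a = 1/2 + (1/14)*sqrt(329), which is -1/20 - (11/940)*sqrt(329).
List the singular points by increasing real part (a conjugate pair: the negative imaginary part first).

Radius of convergence at 0: -1/2 + (1/14)*sqrt(329).
At 1/2 - (1/14)*sqrt(329): a pole of order 1; residue -1/20 + (11/940)*sqrt(329).
At 1/2 + (1/14)*sqrt(329): a pole of order 1; residue -1/20 - (11/940)*sqrt(329).
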